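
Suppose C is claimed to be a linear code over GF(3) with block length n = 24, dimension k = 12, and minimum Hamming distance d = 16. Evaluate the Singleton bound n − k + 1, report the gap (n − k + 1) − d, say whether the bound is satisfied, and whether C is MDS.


Singleton RHS = n − k + 1 = 13, slack = -3, bound violated (no such code; not MDS).

Singleton bound: d ≤ n − k + 1.
Here n = 24, k = 12, so n − k + 1 = 13.
Given d = 16, check d ≤ 13: NO.
Slack = (n − k + 1) − d = -3.
The slack is negative: d = 16 exceeds n − k + 1 = 13 by 3, so the Singleton bound is violated and no linear [24, 12, 16]_3 code can exist. In particular it is not MDS (MDS requires d = n − k + 1 exactly).
Description: the claimed parameters are [24, 12, 16]_3; such a code would be impossible (violates the Singleton bound).


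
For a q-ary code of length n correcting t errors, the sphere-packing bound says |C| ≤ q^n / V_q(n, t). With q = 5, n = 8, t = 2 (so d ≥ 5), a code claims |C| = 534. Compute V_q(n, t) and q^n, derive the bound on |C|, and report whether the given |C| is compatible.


V_q(n, t) = 481, q^n = 390625, Hamming bound = 812, |C| = 534 ≤ bound (satisfied).

Step 1: Compute V_q(n, t) = Σ_{j=0}^2 C(n, j) (q−1)^j.
  j = 0: C(8,0)·(4)^0 = 1·1 = 1.
  j = 1: C(8,1)·(4)^1 = 8·4 = 32.
  j = 2: C(8,2)·(4)^2 = 28·16 = 448.
  V_q(n, t) = 1 + 32 + 448 = 481.
Step 2: q^n = 5^8 = 390625.
Step 3: Hamming bound ⌊q^n / V_q(n,t)⌋ = ⌊390625/481⌋ = 812.
Step 4: Compare |C| = 534 to 812: satisfied.
The claimed |C| lies below the Hamming bound.


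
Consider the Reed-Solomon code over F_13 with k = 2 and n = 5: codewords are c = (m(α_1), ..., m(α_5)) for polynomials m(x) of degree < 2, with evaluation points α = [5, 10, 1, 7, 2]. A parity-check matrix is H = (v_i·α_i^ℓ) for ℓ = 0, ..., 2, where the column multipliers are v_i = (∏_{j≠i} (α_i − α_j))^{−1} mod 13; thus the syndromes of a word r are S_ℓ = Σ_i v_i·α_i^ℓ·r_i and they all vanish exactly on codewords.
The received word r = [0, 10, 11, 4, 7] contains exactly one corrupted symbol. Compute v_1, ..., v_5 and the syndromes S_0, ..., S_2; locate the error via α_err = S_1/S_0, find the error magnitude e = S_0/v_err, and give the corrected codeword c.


S = (4, 4, 4), error at position 3, error magnitude e = 6, c = [0, 10, 5, 4, 7].

Step 1: column multipliers v_i = (∏_{j≠i}(α_i − α_j))^{−1} mod 13.
  i = 1 (α = 5): (5−10)(5−1)(5−7)(5−2) = (−5)·4·(−2)·3 = 120 ≡ 3, so v_1 = 3^{−1} = 9 (mod 13).
  i = 2 (α = 10): (10−5)(10−1)(10−7)(10−2) = 5·9·3·8 = 1080 ≡ 1, so v_2 = 1^{−1} = 1 (mod 13).
  i = 3 (α = 1): (1−5)(1−10)(1−7)(1−2) = (−4)·(−9)·(−6)·(−1) = 216 ≡ 8, so v_3 = 8^{−1} = 5 (mod 13).
  i = 4 (α = 7): (7−5)(7−10)(7−1)(7−2) = 2·(−3)·6·5 = −180 ≡ 2, so v_4 = 2^{−1} = 7 (mod 13).
  i = 5 (α = 2): (2−5)(2−10)(2−1)(2−7) = (−3)·(−8)·1·(−5) = −120 ≡ 10, so v_5 = 10^{−1} = 4 (mod 13).
  v = [9, 1, 5, 7, 4].
Step 2: syndromes of r = [0, 10, 11, 4, 7] (all sums mod 13).
  S_0 = Σ v_i r_i = 9·0 + 1·10 + 5·11 + 7·4 + 4·7 = 121 ≡ 4.
  S_1 = Σ v_i α_i r_i = 9·5·0 + 1·10·10 + 5·1·11 + 7·7·4 + 4·2·7 = 407 ≡ 4.
  α_i^2 mod 13 = [12, 9, 1, 10, 4].
  S_2 = Σ v_i α_i^2 r_i = 9·12·0 + 1·9·10 + 5·1·11 + 7·10·4 + 4·4·7 = 537 ≡ 4.
  S = (4, 4, 4) ≠ 0, so r is not a codeword (an error is present).
Step 3: locate the error. For a single error e at position i, S_ℓ = v_i·e·α_i^ℓ, so α_err = S_1/S_0.
  S_0^{−1} = 4^{−1} = 10 (mod 13), so α_err = 4·10 = 40 ≡ 1 = α_3. Error position i = 3.
  Consistency check: S_2/S_1 = 4·10 = 40 ≡ 1 = α_err ✓ (single-error assumption holds).
Step 4: error magnitude e = S_0/v_3 = S_0·∏_{j≠3}(α_3 − α_j) = 4·8 = 32 ≡ 6 (mod 13).
Step 5: correct position 3: c_3 = r_3 − e = 11 − 6 ≡ 5 (mod 13). Hence c = [0, 10, 5, 4, 7].
  Check: interpolating c through the α_i gives m(x) = 3 + 2·x (degree < 2) with m(α_i) = c_i for every i, so c is indeed a codeword.


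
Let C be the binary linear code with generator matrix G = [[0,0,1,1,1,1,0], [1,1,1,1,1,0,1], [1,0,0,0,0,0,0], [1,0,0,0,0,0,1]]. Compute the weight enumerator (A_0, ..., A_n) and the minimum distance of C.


Weight distribution: A_0 = 1, A_1 = 2, A_2 = 2, A_3 = 2, A_4 = 3, A_5 = 4, A_6 = 2. Minimum distance d = 1.

Enumerate all 2^4 = 16 messages m ∈ F_2^4.
For each, compute codeword c = mG in F_2^7, then tally its weight.
  m = 0000 → c = 0000000, weight = 0.
  m = 1000 → c = 0011110, weight = 4.
  m = 0100 → c = 1111101, weight = 6.
  m = 1100 → c = 1100011, weight = 4.
  m = 0010 → c = 1000000, weight = 1.
  m = 1010 → c = 1011110, weight = 5.
  m = 0110 → c = 0111101, weight = 5.
  m = 1110 → c = 0100011, weight = 3.
  m = 0001 → c = 1000001, weight = 2.
  m = 1001 → c = 1011111, weight = 6.
  m = 0101 → c = 0111100, weight = 4.
  m = 1101 → c = 0100010, weight = 2.
  m = 0011 → c = 0000001, weight = 1.
  m = 1011 → c = 0011111, weight = 5.
  m = 0111 → c = 1111100, weight = 5.
  m = 1111 → c = 1100010, weight = 3.
Tally weights:
  weight 0: 1 codewords.
  weight 1: 2 codewords.
  weight 2: 2 codewords.
  weight 3: 2 codewords.
  weight 4: 3 codewords.
  weight 5: 4 codewords.
  weight 6: 2 codewords.
Minimum distance d = smallest w > 0 with A_w > 0 = 1.
Sanity: Σ A_w = 16 = 2^4 = 16 ✓.


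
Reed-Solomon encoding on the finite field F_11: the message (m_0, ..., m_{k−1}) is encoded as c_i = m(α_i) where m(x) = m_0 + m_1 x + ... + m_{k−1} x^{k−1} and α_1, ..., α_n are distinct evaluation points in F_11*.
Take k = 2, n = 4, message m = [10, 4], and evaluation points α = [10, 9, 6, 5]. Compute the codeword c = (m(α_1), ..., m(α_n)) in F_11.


c = [6, 2, 1, 8]

Message polynomial: m(x) = 10 + 4·x (mod 11).
For each evaluation point α_i, compute m(α_i) mod 11:
  α_1 = 10: Horner steps 4 → 6, so m(10) = 6.
  α_2 = 9: Horner steps 4 → 2, so m(9) = 2.
  α_3 = 6: Horner steps 4 → 1, so m(6) = 1.
  α_4 = 5: Horner steps 4 → 8, so m(5) = 8.
Codeword c = [6, 2, 1, 8] ∈ F_11^4.


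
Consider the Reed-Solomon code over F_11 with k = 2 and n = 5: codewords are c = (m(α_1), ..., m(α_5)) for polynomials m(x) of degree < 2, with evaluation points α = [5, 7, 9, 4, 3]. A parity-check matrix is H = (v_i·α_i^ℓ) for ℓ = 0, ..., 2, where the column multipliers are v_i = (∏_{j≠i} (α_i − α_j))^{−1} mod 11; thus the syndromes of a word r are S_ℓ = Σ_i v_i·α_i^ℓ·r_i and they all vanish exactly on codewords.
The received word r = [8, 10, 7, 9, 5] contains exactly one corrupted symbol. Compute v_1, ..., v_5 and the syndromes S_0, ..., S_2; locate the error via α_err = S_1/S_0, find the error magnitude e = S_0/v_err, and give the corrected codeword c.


S = (10, 6, 8), error at position 1, error magnitude e = 6, c = [2, 10, 7, 9, 5].

Step 1: column multipliers v_i = (∏_{j≠i}(α_i − α_j))^{−1} mod 11.
  i = 1 (α = 5): (5−7)(5−9)(5−4)(5−3) = (−2)·(−4)·1·2 = 16 ≡ 5, so v_1 = 5^{−1} = 9 (mod 11).
  i = 2 (α = 7): (7−5)(7−9)(7−4)(7−3) = 2·(−2)·3·4 = −48 ≡ 7, so v_2 = 7^{−1} = 8 (mod 11).
  i = 3 (α = 9): (9−5)(9−7)(9−4)(9−3) = 4·2·5·6 = 240 ≡ 9, so v_3 = 9^{−1} = 5 (mod 11).
  i = 4 (α = 4): (4−5)(4−7)(4−9)(4−3) = (−1)·(−3)·(−5)·1 = −15 ≡ 7, so v_4 = 7^{−1} = 8 (mod 11).
  i = 5 (α = 3): (3−5)(3−7)(3−9)(3−4) = (−2)·(−4)·(−6)·(−1) = 48 ≡ 4, so v_5 = 4^{−1} = 3 (mod 11).
  v = [9, 8, 5, 8, 3].
Step 2: syndromes of r = [8, 10, 7, 9, 5] (all sums mod 11).
  S_0 = Σ v_i r_i = 9·8 + 8·10 + 5·7 + 8·9 + 3·5 = 274 ≡ 10.
  S_1 = Σ v_i α_i r_i = 9·5·8 + 8·7·10 + 5·9·7 + 8·4·9 + 3·3·5 = 1568 ≡ 6.
  α_i^2 mod 11 = [3, 5, 4, 5, 9].
  S_2 = Σ v_i α_i^2 r_i = 9·3·8 + 8·5·10 + 5·4·7 + 8·5·9 + 3·9·5 = 1251 ≡ 8.
  S = (10, 6, 8) ≠ 0, so r is not a codeword (an error is present).
Step 3: locate the error. For a single error e at position i, S_ℓ = v_i·e·α_i^ℓ, so α_err = S_1/S_0.
  S_0^{−1} = 10^{−1} = 10 (mod 11), so α_err = 6·10 = 60 ≡ 5 = α_1. Error position i = 1.
  Consistency check: S_2/S_1 = 8·2 = 16 ≡ 5 = α_err ✓ (single-error assumption holds).
Step 4: error magnitude e = S_0/v_1 = S_0·∏_{j≠1}(α_1 − α_j) = 10·5 = 50 ≡ 6 (mod 11).
Step 5: correct position 1: c_1 = r_1 − e = 8 − 6 ≡ 2 (mod 11). Hence c = [2, 10, 7, 9, 5].
  Check: interpolating c through the α_i gives m(x) = 4 + 4·x (degree < 2) with m(α_i) = c_i for every i, so c is indeed a codeword.


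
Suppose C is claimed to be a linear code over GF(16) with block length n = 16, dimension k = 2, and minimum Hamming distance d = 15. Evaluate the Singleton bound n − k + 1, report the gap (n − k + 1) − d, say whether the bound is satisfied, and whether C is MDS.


Singleton RHS = n − k + 1 = 15, slack = 0, bound satisfied, MDS.

Singleton bound: d ≤ n − k + 1.
Here n = 16, k = 2, so n − k + 1 = 15.
Given d = 15, check d ≤ 15: YES.
Slack = (n − k + 1) − d = 0.
The code is MDS (slack = 0).
Description: the claimed parameters are [16, 2, 15]_16; such a code would be MDS (meets Singleton bound).


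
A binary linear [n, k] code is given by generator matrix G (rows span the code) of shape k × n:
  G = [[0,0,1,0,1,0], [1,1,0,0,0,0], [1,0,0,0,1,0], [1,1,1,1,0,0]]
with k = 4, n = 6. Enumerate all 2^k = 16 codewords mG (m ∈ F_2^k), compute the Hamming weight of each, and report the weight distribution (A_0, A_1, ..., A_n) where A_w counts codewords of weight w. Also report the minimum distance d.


Weight distribution: A_0 = 1, A_2 = 10, A_4 = 5. Minimum distance d = 2.

Enumerate all 2^4 = 16 messages m ∈ F_2^4.
For each, compute codeword c = mG in F_2^6, then tally its weight.
  m = 0000 → c = 000000, weight = 0.
  m = 1000 → c = 001010, weight = 2.
  m = 0100 → c = 110000, weight = 2.
  m = 1100 → c = 111010, weight = 4.
  m = 0010 → c = 100010, weight = 2.
  m = 1010 → c = 101000, weight = 2.
  m = 0110 → c = 010010, weight = 2.
  m = 1110 → c = 011000, weight = 2.
  m = 0001 → c = 111100, weight = 4.
  m = 1001 → c = 110110, weight = 4.
  m = 0101 → c = 001100, weight = 2.
  m = 1101 → c = 000110, weight = 2.
  m = 0011 → c = 011110, weight = 4.
  m = 1011 → c = 010100, weight = 2.
  m = 0111 → c = 101110, weight = 4.
  m = 1111 → c = 100100, weight = 2.
Tally weights:
  weight 0: 1 codewords.
  weight 2: 10 codewords.
  weight 4: 5 codewords.
Minimum distance d = smallest w > 0 with A_w > 0 = 2.
Sanity: Σ A_w = 16 = 2^4 = 16 ✓.


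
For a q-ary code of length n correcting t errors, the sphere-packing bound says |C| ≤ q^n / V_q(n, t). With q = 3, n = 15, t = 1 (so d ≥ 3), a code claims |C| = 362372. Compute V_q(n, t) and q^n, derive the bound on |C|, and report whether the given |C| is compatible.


V_q(n, t) = 31, q^n = 14348907, Hamming bound = 462867, |C| = 362372 ≤ bound (satisfied).

Step 1: Compute V_q(n, t) = Σ_{j=0}^1 C(n, j) (q−1)^j.
  j = 0: C(15,0)·(2)^0 = 1·1 = 1.
  j = 1: C(15,1)·(2)^1 = 15·2 = 30.
  V_q(n, t) = 1 + 30 = 31.
Step 2: q^n = 3^15 = 14348907.
Step 3: Hamming bound ⌊q^n / V_q(n,t)⌋ = ⌊14348907/31⌋ = 462867.
Step 4: Compare |C| = 362372 to 462867: satisfied.
The claimed |C| lies below the Hamming bound.


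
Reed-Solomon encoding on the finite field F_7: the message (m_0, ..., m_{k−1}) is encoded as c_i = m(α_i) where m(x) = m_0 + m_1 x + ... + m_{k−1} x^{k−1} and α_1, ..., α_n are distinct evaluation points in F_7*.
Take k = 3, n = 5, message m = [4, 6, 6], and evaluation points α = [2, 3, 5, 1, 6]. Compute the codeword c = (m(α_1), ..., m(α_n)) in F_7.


c = [5, 6, 2, 2, 4]

Message polynomial: m(x) = 4 + 6·x + 6·x^2 (mod 7).
For each evaluation point α_i, compute m(α_i) mod 7:
  α_1 = 2: Horner steps 6 → 4 → 5, so m(2) = 5.
  α_2 = 3: Horner steps 6 → 3 → 6, so m(3) = 6.
  α_3 = 5: Horner steps 6 → 1 → 2, so m(5) = 2.
  α_4 = 1: Horner steps 6 → 5 → 2, so m(1) = 2.
  α_5 = 6: Horner steps 6 → 0 → 4, so m(6) = 4.
Codeword c = [5, 6, 2, 2, 4] ∈ F_7^5.


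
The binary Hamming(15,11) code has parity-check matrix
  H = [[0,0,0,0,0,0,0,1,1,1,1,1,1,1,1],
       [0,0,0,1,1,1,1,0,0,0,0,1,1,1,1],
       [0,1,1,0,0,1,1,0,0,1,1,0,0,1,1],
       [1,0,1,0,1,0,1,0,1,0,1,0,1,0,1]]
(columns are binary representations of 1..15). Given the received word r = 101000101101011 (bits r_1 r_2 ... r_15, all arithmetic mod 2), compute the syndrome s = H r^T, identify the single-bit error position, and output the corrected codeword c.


s = (1, 0, 1, 1)^T, error position = 11, corrected codeword c = 101000101111011

Compute s = H r^T mod 2 one row at a time:
  s_1 = 0 + 1 + 1 + 0 + 1 + 0 + 1 + 1 = 5 ≡ 1 (mod 2).
  s_2 = 0 + 0 + 0 + 1 + 1 + 0 + 1 + 1 = 4 ≡ 0 (mod 2).
  s_3 = 0 + 1 + 0 + 1 + 1 + 0 + 1 + 1 = 5 ≡ 1 (mod 2).
  s_4 = 1 + 1 + 0 + 1 + 1 + 0 + 0 + 1 = 5 ≡ 1 (mod 2).
s = (1, 0, 1, 1)^T — this equals column 11 of H (binary 1011), so error is at position 11.
Correct: flip bit 11 of r = 101000101101011 to get c = 101000101111011.


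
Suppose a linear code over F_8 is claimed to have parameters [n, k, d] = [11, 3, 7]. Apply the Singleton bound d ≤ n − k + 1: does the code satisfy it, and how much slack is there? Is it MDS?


Singleton RHS = n − k + 1 = 9, slack = 2, bound satisfied, not MDS.

Singleton bound: d ≤ n − k + 1.
Here n = 11, k = 3, so n − k + 1 = 9.
Given d = 7, check d ≤ 9: YES.
Slack = (n − k + 1) − d = 2.
The code is NOT MDS (slack = 2 > 0).
Description: the claimed parameters are [11, 3, 7]_8; such a code would be non-MDS.


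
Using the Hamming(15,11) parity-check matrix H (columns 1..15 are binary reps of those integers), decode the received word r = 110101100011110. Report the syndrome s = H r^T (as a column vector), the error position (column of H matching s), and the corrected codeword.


s = (0, 0, 1, 0)^T, error position = 2, corrected codeword c = 100101100011110

Compute s = H r^T mod 2 one row at a time:
  s_1 = 0 + 0 + 0 + 1 + 1 + 1 + 1 + 0 = 4 ≡ 0 (mod 2).
  s_2 = 1 + 0 + 1 + 1 + 1 + 1 + 1 + 0 = 6 ≡ 0 (mod 2).
  s_3 = 1 + 0 + 1 + 1 + 0 + 1 + 1 + 0 = 5 ≡ 1 (mod 2).
  s_4 = 1 + 0 + 0 + 1 + 0 + 1 + 1 + 0 = 4 ≡ 0 (mod 2).
s = (0, 0, 1, 0)^T — this equals column 2 of H (binary 0010), so error is at position 2.
Correct: flip bit 2 of r = 110101100011110 to get c = 100101100011110.


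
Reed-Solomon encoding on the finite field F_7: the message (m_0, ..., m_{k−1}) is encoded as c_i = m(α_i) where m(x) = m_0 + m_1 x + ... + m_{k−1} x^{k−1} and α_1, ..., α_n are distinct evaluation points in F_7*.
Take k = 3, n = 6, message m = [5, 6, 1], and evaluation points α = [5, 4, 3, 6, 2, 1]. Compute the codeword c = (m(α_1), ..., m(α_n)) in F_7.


c = [4, 3, 4, 0, 0, 5]

Message polynomial: m(x) = 5 + 6·x + 1·x^2 (mod 7).
For each evaluation point α_i, compute m(α_i) mod 7:
  α_1 = 5: Horner steps 1 → 4 → 4, so m(5) = 4.
  α_2 = 4: Horner steps 1 → 3 → 3, so m(4) = 3.
  α_3 = 3: Horner steps 1 → 2 → 4, so m(3) = 4.
  α_4 = 6: Horner steps 1 → 5 → 0, so m(6) = 0.
  α_5 = 2: Horner steps 1 → 1 → 0, so m(2) = 0.
  α_6 = 1: Horner steps 1 → 0 → 5, so m(1) = 5.
Codeword c = [4, 3, 4, 0, 0, 5] ∈ F_7^6.


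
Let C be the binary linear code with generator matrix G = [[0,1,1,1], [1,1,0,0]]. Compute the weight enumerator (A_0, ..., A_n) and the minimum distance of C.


Weight distribution: A_0 = 1, A_2 = 1, A_3 = 2. Minimum distance d = 2.

Enumerate all 2^2 = 4 messages m ∈ F_2^2.
For each, compute codeword c = mG in F_2^4, then tally its weight.
  m = 00 → c = 0000, weight = 0.
  m = 10 → c = 0111, weight = 3.
  m = 01 → c = 1100, weight = 2.
  m = 11 → c = 1011, weight = 3.
Tally weights:
  weight 0: 1 codewords.
  weight 2: 1 codewords.
  weight 3: 2 codewords.
Minimum distance d = smallest w > 0 with A_w > 0 = 2.
Sanity: Σ A_w = 4 = 2^2 = 4 ✓.


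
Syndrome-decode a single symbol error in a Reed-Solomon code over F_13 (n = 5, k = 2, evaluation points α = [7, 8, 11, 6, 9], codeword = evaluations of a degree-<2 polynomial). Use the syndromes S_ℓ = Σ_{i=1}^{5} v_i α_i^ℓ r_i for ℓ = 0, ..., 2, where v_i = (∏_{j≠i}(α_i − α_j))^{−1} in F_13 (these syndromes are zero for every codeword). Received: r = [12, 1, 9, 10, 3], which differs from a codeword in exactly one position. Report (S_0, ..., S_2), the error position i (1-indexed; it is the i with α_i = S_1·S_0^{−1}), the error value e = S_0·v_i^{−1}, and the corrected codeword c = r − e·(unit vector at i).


S = (5, 3, 7), error at position 3, error magnitude e = 2, c = [12, 1, 7, 10, 3].

Step 1: column multipliers v_i = (∏_{j≠i}(α_i − α_j))^{−1} mod 13.
  i = 1 (α = 7): (7−8)(7−11)(7−6)(7−9) = (−1)·(−4)·1·(−2) = −8 ≡ 5, so v_1 = 5^{−1} = 8 (mod 13).
  i = 2 (α = 8): (8−7)(8−11)(8−6)(8−9) = 1·(−3)·2·(−1) = 6 ≡ 6, so v_2 = 6^{−1} = 11 (mod 13).
  i = 3 (α = 11): (11−7)(11−8)(11−6)(11−9) = 4·3·5·2 = 120 ≡ 3, so v_3 = 3^{−1} = 9 (mod 13).
  i = 4 (α = 6): (6−7)(6−8)(6−11)(6−9) = (−1)·(−2)·(−5)·(−3) = 30 ≡ 4, so v_4 = 4^{−1} = 10 (mod 13).
  i = 5 (α = 9): (9−7)(9−8)(9−11)(9−6) = 2·1·(−2)·3 = −12 ≡ 1, so v_5 = 1^{−1} = 1 (mod 13).
  v = [8, 11, 9, 10, 1].
Step 2: syndromes of r = [12, 1, 9, 10, 3] (all sums mod 13).
  S_0 = Σ v_i r_i = 8·12 + 11·1 + 9·9 + 10·10 + 1·3 = 291 ≡ 5.
  S_1 = Σ v_i α_i r_i = 8·7·12 + 11·8·1 + 9·11·9 + 10·6·10 + 1·9·3 = 2278 ≡ 3.
  α_i^2 mod 13 = [10, 12, 4, 10, 3].
  S_2 = Σ v_i α_i^2 r_i = 8·10·12 + 11·12·1 + 9·4·9 + 10·10·10 + 1·3·3 = 2425 ≡ 7.
  S = (5, 3, 7) ≠ 0, so r is not a codeword (an error is present).
Step 3: locate the error. For a single error e at position i, S_ℓ = v_i·e·α_i^ℓ, so α_err = S_1/S_0.
  S_0^{−1} = 5^{−1} = 8 (mod 13), so α_err = 3·8 = 24 ≡ 11 = α_3. Error position i = 3.
  Consistency check: S_2/S_1 = 7·9 = 63 ≡ 11 = α_err ✓ (single-error assumption holds).
Step 4: error magnitude e = S_0/v_3 = S_0·∏_{j≠3}(α_3 − α_j) = 5·3 = 15 ≡ 2 (mod 13).
Step 5: correct position 3: c_3 = r_3 − e = 9 − 2 ≡ 7 (mod 13). Hence c = [12, 1, 7, 10, 3].
  Check: interpolating c through the α_i gives m(x) = 11 + 2·x (degree < 2) with m(α_i) = c_i for every i, so c is indeed a codeword.


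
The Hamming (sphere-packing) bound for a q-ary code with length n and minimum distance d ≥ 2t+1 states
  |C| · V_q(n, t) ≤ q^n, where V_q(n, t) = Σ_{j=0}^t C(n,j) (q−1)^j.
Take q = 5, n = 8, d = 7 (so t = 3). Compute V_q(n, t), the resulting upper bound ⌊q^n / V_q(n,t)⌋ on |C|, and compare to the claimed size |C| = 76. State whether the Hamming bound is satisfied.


V_q(n, t) = 4065, q^n = 390625, Hamming bound = 96, |C| = 76 ≤ bound (satisfied).

Step 1: Compute V_q(n, t) = Σ_{j=0}^3 C(n, j) (q−1)^j.
  j = 0: C(8,0)·(4)^0 = 1·1 = 1.
  j = 1: C(8,1)·(4)^1 = 8·4 = 32.
  j = 2: C(8,2)·(4)^2 = 28·16 = 448.
  j = 3: C(8,3)·(4)^3 = 56·64 = 3584.
  V_q(n, t) = 1 + 32 + 448 + 3584 = 4065.
Step 2: q^n = 5^8 = 390625.
Step 3: Hamming bound ⌊q^n / V_q(n,t)⌋ = ⌊390625/4065⌋ = 96.
Step 4: Compare |C| = 76 to 96: satisfied.
The claimed |C| lies below the Hamming bound.


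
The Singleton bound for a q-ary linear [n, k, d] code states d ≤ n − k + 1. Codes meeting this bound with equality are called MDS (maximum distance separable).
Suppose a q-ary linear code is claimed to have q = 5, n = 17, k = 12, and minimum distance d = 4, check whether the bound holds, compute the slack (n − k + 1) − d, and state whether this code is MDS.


Singleton RHS = n − k + 1 = 6, slack = 2, bound satisfied, not MDS.

Singleton bound: d ≤ n − k + 1.
Here n = 17, k = 12, so n − k + 1 = 6.
Given d = 4, check d ≤ 6: YES.
Slack = (n − k + 1) − d = 2.
The code is NOT MDS (slack = 2 > 0).
Description: the claimed parameters are [17, 12, 4]_5; such a code would be non-MDS.


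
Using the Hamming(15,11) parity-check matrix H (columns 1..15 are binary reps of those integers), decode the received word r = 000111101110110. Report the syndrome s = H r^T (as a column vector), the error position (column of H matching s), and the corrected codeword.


s = (1, 0, 1, 1)^T, error position = 11, corrected codeword c = 000111101100110

Compute s = H r^T mod 2 one row at a time:
  s_1 = 0 + 1 + 1 + 1 + 0 + 1 + 1 + 0 = 5 ≡ 1 (mod 2).
  s_2 = 1 + 1 + 1 + 1 + 0 + 1 + 1 + 0 = 6 ≡ 0 (mod 2).
  s_3 = 0 + 0 + 1 + 1 + 1 + 1 + 1 + 0 = 5 ≡ 1 (mod 2).
  s_4 = 0 + 0 + 1 + 1 + 1 + 1 + 1 + 0 = 5 ≡ 1 (mod 2).
s = (1, 0, 1, 1)^T — this equals column 11 of H (binary 1011), so error is at position 11.
Correct: flip bit 11 of r = 000111101110110 to get c = 000111101100110.


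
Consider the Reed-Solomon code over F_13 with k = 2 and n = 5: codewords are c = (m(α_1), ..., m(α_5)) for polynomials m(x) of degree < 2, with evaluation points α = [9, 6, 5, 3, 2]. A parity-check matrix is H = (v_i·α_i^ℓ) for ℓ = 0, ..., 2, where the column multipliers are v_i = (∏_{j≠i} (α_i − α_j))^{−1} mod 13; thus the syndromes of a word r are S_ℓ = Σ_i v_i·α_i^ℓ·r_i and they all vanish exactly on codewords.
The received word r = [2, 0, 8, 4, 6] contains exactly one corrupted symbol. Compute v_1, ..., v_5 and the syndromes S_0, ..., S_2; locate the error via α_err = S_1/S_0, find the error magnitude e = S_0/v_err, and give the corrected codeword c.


S = (2, 6, 5), error at position 4, error magnitude e = 6, c = [2, 0, 8, 11, 6].

Step 1: column multipliers v_i = (∏_{j≠i}(α_i − α_j))^{−1} mod 13.
  i = 1 (α = 9): (9−6)(9−5)(9−3)(9−2) = 3·4·6·7 = 504 ≡ 10, so v_1 = 10^{−1} = 4 (mod 13).
  i = 2 (α = 6): (6−9)(6−5)(6−3)(6−2) = (−3)·1·3·4 = −36 ≡ 3, so v_2 = 3^{−1} = 9 (mod 13).
  i = 3 (α = 5): (5−9)(5−6)(5−3)(5−2) = (−4)·(−1)·2·3 = 24 ≡ 11, so v_3 = 11^{−1} = 6 (mod 13).
  i = 4 (α = 3): (3−9)(3−6)(3−5)(3−2) = (−6)·(−3)·(−2)·1 = −36 ≡ 3, so v_4 = 3^{−1} = 9 (mod 13).
  i = 5 (α = 2): (2−9)(2−6)(2−5)(2−3) = (−7)·(−4)·(−3)·(−1) = 84 ≡ 6, so v_5 = 6^{−1} = 11 (mod 13).
  v = [4, 9, 6, 9, 11].
Step 2: syndromes of r = [2, 0, 8, 4, 6] (all sums mod 13).
  S_0 = Σ v_i r_i = 4·2 + 9·0 + 6·8 + 9·4 + 11·6 = 158 ≡ 2.
  S_1 = Σ v_i α_i r_i = 4·9·2 + 9·6·0 + 6·5·8 + 9·3·4 + 11·2·6 = 552 ≡ 6.
  α_i^2 mod 13 = [3, 10, 12, 9, 4].
  S_2 = Σ v_i α_i^2 r_i = 4·3·2 + 9·10·0 + 6·12·8 + 9·9·4 + 11·4·6 = 1188 ≡ 5.
  S = (2, 6, 5) ≠ 0, so r is not a codeword (an error is present).
Step 3: locate the error. For a single error e at position i, S_ℓ = v_i·e·α_i^ℓ, so α_err = S_1/S_0.
  S_0^{−1} = 2^{−1} = 7 (mod 13), so α_err = 6·7 = 42 ≡ 3 = α_4. Error position i = 4.
  Consistency check: S_2/S_1 = 5·11 = 55 ≡ 3 = α_err ✓ (single-error assumption holds).
Step 4: error magnitude e = S_0/v_4 = S_0·∏_{j≠4}(α_4 − α_j) = 2·3 = 6 ≡ 6 (mod 13).
Step 5: correct position 4: c_4 = r_4 − e = 4 − 6 ≡ 11 (mod 13). Hence c = [2, 0, 8, 11, 6].
  Check: interpolating c through the α_i gives m(x) = 9 + 5·x (degree < 2) with m(α_i) = c_i for every i, so c is indeed a codeword.


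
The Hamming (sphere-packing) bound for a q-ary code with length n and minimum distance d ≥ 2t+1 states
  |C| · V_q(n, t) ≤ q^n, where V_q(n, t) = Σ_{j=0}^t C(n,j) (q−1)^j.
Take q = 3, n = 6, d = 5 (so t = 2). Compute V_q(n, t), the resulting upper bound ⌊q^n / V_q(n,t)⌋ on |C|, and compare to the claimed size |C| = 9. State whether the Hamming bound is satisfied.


V_q(n, t) = 73, q^n = 729, Hamming bound = 9, |C| = 9 ≤ bound (satisfied).

Step 1: Compute V_q(n, t) = Σ_{j=0}^2 C(n, j) (q−1)^j.
  j = 0: C(6,0)·(2)^0 = 1·1 = 1.
  j = 1: C(6,1)·(2)^1 = 6·2 = 12.
  j = 2: C(6,2)·(2)^2 = 15·4 = 60.
  V_q(n, t) = 1 + 12 + 60 = 73.
Step 2: q^n = 3^6 = 729.
Step 3: Hamming bound ⌊q^n / V_q(n,t)⌋ = ⌊729/73⌋ = 9.
Step 4: Compare |C| = 9 to 9: satisfied.
The claimed |C| lies at the Hamming bound (tight).


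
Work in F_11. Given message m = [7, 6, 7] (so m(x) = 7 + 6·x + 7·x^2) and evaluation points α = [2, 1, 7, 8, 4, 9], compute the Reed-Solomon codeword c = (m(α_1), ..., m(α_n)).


c = [3, 9, 7, 8, 0, 1]

Message polynomial: m(x) = 7 + 6·x + 7·x^2 (mod 11).
For each evaluation point α_i, compute m(α_i) mod 11:
  α_1 = 2: Horner steps 7 → 9 → 3, so m(2) = 3.
  α_2 = 1: Horner steps 7 → 2 → 9, so m(1) = 9.
  α_3 = 7: Horner steps 7 → 0 → 7, so m(7) = 7.
  α_4 = 8: Horner steps 7 → 7 → 8, so m(8) = 8.
  α_5 = 4: Horner steps 7 → 1 → 0, so m(4) = 0.
  α_6 = 9: Horner steps 7 → 3 → 1, so m(9) = 1.
Codeword c = [3, 9, 7, 8, 0, 1] ∈ F_11^6.


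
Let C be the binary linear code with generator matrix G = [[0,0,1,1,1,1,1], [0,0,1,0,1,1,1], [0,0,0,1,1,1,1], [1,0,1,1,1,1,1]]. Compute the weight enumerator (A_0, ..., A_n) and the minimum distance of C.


Weight distribution: A_0 = 1, A_1 = 3, A_2 = 3, A_3 = 2, A_4 = 3, A_5 = 3, A_6 = 1. Minimum distance d = 1.

Enumerate all 2^4 = 16 messages m ∈ F_2^4.
For each, compute codeword c = mG in F_2^7, then tally its weight.
  m = 0000 → c = 0000000, weight = 0.
  m = 1000 → c = 0011111, weight = 5.
  m = 0100 → c = 0010111, weight = 4.
  m = 1100 → c = 0001000, weight = 1.
  m = 0010 → c = 0001111, weight = 4.
  m = 1010 → c = 0010000, weight = 1.
  m = 0110 → c = 0011000, weight = 2.
  m = 1110 → c = 0000111, weight = 3.
  m = 0001 → c = 1011111, weight = 6.
  m = 1001 → c = 1000000, weight = 1.
  m = 0101 → c = 1001000, weight = 2.
  m = 1101 → c = 1010111, weight = 5.
  m = 0011 → c = 1010000, weight = 2.
  m = 1011 → c = 1001111, weight = 5.
  m = 0111 → c = 1000111, weight = 4.
  m = 1111 → c = 1011000, weight = 3.
Tally weights:
  weight 0: 1 codewords.
  weight 1: 3 codewords.
  weight 2: 3 codewords.
  weight 3: 2 codewords.
  weight 4: 3 codewords.
  weight 5: 3 codewords.
  weight 6: 1 codewords.
Minimum distance d = smallest w > 0 with A_w > 0 = 1.
Sanity: Σ A_w = 16 = 2^4 = 16 ✓.


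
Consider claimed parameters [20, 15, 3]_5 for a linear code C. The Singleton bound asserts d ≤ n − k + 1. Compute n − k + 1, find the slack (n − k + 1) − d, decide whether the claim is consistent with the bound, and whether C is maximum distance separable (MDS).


Singleton RHS = n − k + 1 = 6, slack = 3, bound satisfied, not MDS.

Singleton bound: d ≤ n − k + 1.
Here n = 20, k = 15, so n − k + 1 = 6.
Given d = 3, check d ≤ 6: YES.
Slack = (n − k + 1) − d = 3.
The code is NOT MDS (slack = 3 > 0).
Description: the claimed parameters are [20, 15, 3]_5; such a code would be non-MDS.


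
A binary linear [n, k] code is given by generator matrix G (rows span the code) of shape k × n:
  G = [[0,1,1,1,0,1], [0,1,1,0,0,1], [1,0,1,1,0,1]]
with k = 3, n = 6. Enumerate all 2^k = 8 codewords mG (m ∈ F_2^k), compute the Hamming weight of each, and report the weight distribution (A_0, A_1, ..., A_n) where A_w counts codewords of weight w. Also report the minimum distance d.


Weight distribution: A_0 = 1, A_1 = 1, A_2 = 1, A_3 = 3, A_4 = 2. Minimum distance d = 1.

Enumerate all 2^3 = 8 messages m ∈ F_2^3.
For each, compute codeword c = mG in F_2^6, then tally its weight.
  m = 000 → c = 000000, weight = 0.
  m = 100 → c = 011101, weight = 4.
  m = 010 → c = 011001, weight = 3.
  m = 110 → c = 000100, weight = 1.
  m = 001 → c = 101101, weight = 4.
  m = 101 → c = 110000, weight = 2.
  m = 011 → c = 110100, weight = 3.
  m = 111 → c = 101001, weight = 3.
Tally weights:
  weight 0: 1 codewords.
  weight 1: 1 codewords.
  weight 2: 1 codewords.
  weight 3: 3 codewords.
  weight 4: 2 codewords.
Minimum distance d = smallest w > 0 with A_w > 0 = 1.
Sanity: Σ A_w = 8 = 2^3 = 8 ✓.


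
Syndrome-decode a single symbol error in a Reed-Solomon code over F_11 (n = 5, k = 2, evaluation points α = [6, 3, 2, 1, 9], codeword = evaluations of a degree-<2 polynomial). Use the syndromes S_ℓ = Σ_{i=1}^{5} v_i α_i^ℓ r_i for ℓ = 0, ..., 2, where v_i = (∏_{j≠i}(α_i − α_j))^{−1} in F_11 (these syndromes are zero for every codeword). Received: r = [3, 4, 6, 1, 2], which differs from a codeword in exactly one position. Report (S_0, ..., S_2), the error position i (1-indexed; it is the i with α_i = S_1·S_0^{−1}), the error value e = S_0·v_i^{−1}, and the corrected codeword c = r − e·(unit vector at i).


S = (4, 8, 5), error at position 3, error magnitude e = 9, c = [3, 4, 8, 1, 2].

Step 1: column multipliers v_i = (∏_{j≠i}(α_i − α_j))^{−1} mod 11.
  i = 1 (α = 6): (6−3)(6−2)(6−1)(6−9) = 3·4·5·(−3) = −180 ≡ 7, so v_1 = 7^{−1} = 8 (mod 11).
  i = 2 (α = 3): (3−6)(3−2)(3−1)(3−9) = (−3)·1·2·(−6) = 36 ≡ 3, so v_2 = 3^{−1} = 4 (mod 11).
  i = 3 (α = 2): (2−6)(2−3)(2−1)(2−9) = (−4)·(−1)·1·(−7) = −28 ≡ 5, so v_3 = 5^{−1} = 9 (mod 11).
  i = 4 (α = 1): (1−6)(1−3)(1−2)(1−9) = (−5)·(−2)·(−1)·(−8) = 80 ≡ 3, so v_4 = 3^{−1} = 4 (mod 11).
  i = 5 (α = 9): (9−6)(9−3)(9−2)(9−1) = 3·6·7·8 = 1008 ≡ 7, so v_5 = 7^{−1} = 8 (mod 11).
  v = [8, 4, 9, 4, 8].
Step 2: syndromes of r = [3, 4, 6, 1, 2] (all sums mod 11).
  S_0 = Σ v_i r_i = 8·3 + 4·4 + 9·6 + 4·1 + 8·2 = 114 ≡ 4.
  S_1 = Σ v_i α_i r_i = 8·6·3 + 4·3·4 + 9·2·6 + 4·1·1 + 8·9·2 = 448 ≡ 8.
  α_i^2 mod 11 = [3, 9, 4, 1, 4].
  S_2 = Σ v_i α_i^2 r_i = 8·3·3 + 4·9·4 + 9·4·6 + 4·1·1 + 8·4·2 = 500 ≡ 5.
  S = (4, 8, 5) ≠ 0, so r is not a codeword (an error is present).
Step 3: locate the error. For a single error e at position i, S_ℓ = v_i·e·α_i^ℓ, so α_err = S_1/S_0.
  S_0^{−1} = 4^{−1} = 3 (mod 11), so α_err = 8·3 = 24 ≡ 2 = α_3. Error position i = 3.
  Consistency check: S_2/S_1 = 5·7 = 35 ≡ 2 = α_err ✓ (single-error assumption holds).
Step 4: error magnitude e = S_0/v_3 = S_0·∏_{j≠3}(α_3 − α_j) = 4·5 = 20 ≡ 9 (mod 11).
Step 5: correct position 3: c_3 = r_3 − e = 6 − 9 ≡ 8 (mod 11). Hence c = [3, 4, 8, 1, 2].
  Check: interpolating c through the α_i gives m(x) = 5 + 7·x (degree < 2) with m(α_i) = c_i for every i, so c is indeed a codeword.


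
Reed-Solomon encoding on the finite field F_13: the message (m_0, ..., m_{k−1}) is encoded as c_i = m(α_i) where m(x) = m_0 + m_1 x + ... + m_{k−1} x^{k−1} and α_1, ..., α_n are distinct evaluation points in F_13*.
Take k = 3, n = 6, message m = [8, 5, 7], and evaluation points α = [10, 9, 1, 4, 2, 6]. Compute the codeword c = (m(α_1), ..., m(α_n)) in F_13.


c = [4, 9, 7, 10, 7, 4]

Message polynomial: m(x) = 8 + 5·x + 7·x^2 (mod 13).
For each evaluation point α_i, compute m(α_i) mod 13:
  α_1 = 10: Horner steps 7 → 10 → 4, so m(10) = 4.
  α_2 = 9: Horner steps 7 → 3 → 9, so m(9) = 9.
  α_3 = 1: Horner steps 7 → 12 → 7, so m(1) = 7.
  α_4 = 4: Horner steps 7 → 7 → 10, so m(4) = 10.
  α_5 = 2: Horner steps 7 → 6 → 7, so m(2) = 7.
  α_6 = 6: Horner steps 7 → 8 → 4, so m(6) = 4.
Codeword c = [4, 9, 7, 10, 7, 4] ∈ F_13^6.


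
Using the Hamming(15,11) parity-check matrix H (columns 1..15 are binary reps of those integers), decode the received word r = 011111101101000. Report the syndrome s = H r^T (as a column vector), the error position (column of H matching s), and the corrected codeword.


s = (1, 1, 1, 0)^T, error position = 14, corrected codeword c = 011111101101010

Compute s = H r^T mod 2 one row at a time:
  s_1 = 0 + 1 + 1 + 0 + 1 + 0 + 0 + 0 = 3 ≡ 1 (mod 2).
  s_2 = 1 + 1 + 1 + 1 + 1 + 0 + 0 + 0 = 5 ≡ 1 (mod 2).
  s_3 = 1 + 1 + 1 + 1 + 1 + 0 + 0 + 0 = 5 ≡ 1 (mod 2).
  s_4 = 0 + 1 + 1 + 1 + 1 + 0 + 0 + 0 = 4 ≡ 0 (mod 2).
s = (1, 1, 1, 0)^T — this equals column 14 of H (binary 1110), so error is at position 14.
Correct: flip bit 14 of r = 011111101101000 to get c = 011111101101010.


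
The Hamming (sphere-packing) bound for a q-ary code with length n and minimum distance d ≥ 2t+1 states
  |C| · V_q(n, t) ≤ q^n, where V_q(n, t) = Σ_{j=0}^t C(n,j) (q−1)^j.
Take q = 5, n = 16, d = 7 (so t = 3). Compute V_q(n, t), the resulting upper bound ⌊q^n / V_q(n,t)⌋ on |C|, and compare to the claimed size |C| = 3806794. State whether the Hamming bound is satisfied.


V_q(n, t) = 37825, q^n = 152587890625, Hamming bound = 4034048, |C| = 3806794 ≤ bound (satisfied).

Step 1: Compute V_q(n, t) = Σ_{j=0}^3 C(n, j) (q−1)^j.
  j = 0: C(16,0)·(4)^0 = 1·1 = 1.
  j = 1: C(16,1)·(4)^1 = 16·4 = 64.
  j = 2: C(16,2)·(4)^2 = 120·16 = 1920.
  j = 3: C(16,3)·(4)^3 = 560·64 = 35840.
  V_q(n, t) = 1 + 64 + 1920 + 35840 = 37825.
Step 2: q^n = 5^16 = 152587890625.
Step 3: Hamming bound ⌊q^n / V_q(n,t)⌋ = ⌊152587890625/37825⌋ = 4034048.
Step 4: Compare |C| = 3806794 to 4034048: satisfied.
The claimed |C| lies below the Hamming bound.


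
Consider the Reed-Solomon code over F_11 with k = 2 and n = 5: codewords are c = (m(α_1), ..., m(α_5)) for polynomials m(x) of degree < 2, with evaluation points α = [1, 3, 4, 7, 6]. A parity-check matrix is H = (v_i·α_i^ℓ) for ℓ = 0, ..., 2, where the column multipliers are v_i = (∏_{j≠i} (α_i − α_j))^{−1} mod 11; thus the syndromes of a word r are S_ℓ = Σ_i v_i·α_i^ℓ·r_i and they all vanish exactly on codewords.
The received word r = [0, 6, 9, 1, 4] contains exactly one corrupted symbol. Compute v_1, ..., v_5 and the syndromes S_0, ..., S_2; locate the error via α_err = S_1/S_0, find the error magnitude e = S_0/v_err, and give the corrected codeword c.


S = (10, 4, 6), error at position 4, error magnitude e = 5, c = [0, 6, 9, 7, 4].

Step 1: column multipliers v_i = (∏_{j≠i}(α_i − α_j))^{−1} mod 11.
  i = 1 (α = 1): (1−3)(1−4)(1−7)(1−6) = (−2)·(−3)·(−6)·(−5) = 180 ≡ 4, so v_1 = 4^{−1} = 3 (mod 11).
  i = 2 (α = 3): (3−1)(3−4)(3−7)(3−6) = 2·(−1)·(−4)·(−3) = −24 ≡ 9, so v_2 = 9^{−1} = 5 (mod 11).
  i = 3 (α = 4): (4−1)(4−3)(4−7)(4−6) = 3·1·(−3)·(−2) = 18 ≡ 7, so v_3 = 7^{−1} = 8 (mod 11).
  i = 4 (α = 7): (7−1)(7−3)(7−4)(7−6) = 6·4·3·1 = 72 ≡ 6, so v_4 = 6^{−1} = 2 (mod 11).
  i = 5 (α = 6): (6−1)(6−3)(6−4)(6−7) = 5·3·2·(−1) = −30 ≡ 3, so v_5 = 3^{−1} = 4 (mod 11).
  v = [3, 5, 8, 2, 4].
Step 2: syndromes of r = [0, 6, 9, 1, 4] (all sums mod 11).
  S_0 = Σ v_i r_i = 3·0 + 5·6 + 8·9 + 2·1 + 4·4 = 120 ≡ 10.
  S_1 = Σ v_i α_i r_i = 3·1·0 + 5·3·6 + 8·4·9 + 2·7·1 + 4·6·4 = 488 ≡ 4.
  α_i^2 mod 11 = [1, 9, 5, 5, 3].
  S_2 = Σ v_i α_i^2 r_i = 3·1·0 + 5·9·6 + 8·5·9 + 2·5·1 + 4·3·4 = 688 ≡ 6.
  S = (10, 4, 6) ≠ 0, so r is not a codeword (an error is present).
Step 3: locate the error. For a single error e at position i, S_ℓ = v_i·e·α_i^ℓ, so α_err = S_1/S_0.
  S_0^{−1} = 10^{−1} = 10 (mod 11), so α_err = 4·10 = 40 ≡ 7 = α_4. Error position i = 4.
  Consistency check: S_2/S_1 = 6·3 = 18 ≡ 7 = α_err ✓ (single-error assumption holds).
Step 4: error magnitude e = S_0/v_4 = S_0·∏_{j≠4}(α_4 − α_j) = 10·6 = 60 ≡ 5 (mod 11).
Step 5: correct position 4: c_4 = r_4 − e = 1 − 5 ≡ 7 (mod 11). Hence c = [0, 6, 9, 7, 4].
  Check: interpolating c through the α_i gives m(x) = 8 + 3·x (degree < 2) with m(α_i) = c_i for every i, so c is indeed a codeword.


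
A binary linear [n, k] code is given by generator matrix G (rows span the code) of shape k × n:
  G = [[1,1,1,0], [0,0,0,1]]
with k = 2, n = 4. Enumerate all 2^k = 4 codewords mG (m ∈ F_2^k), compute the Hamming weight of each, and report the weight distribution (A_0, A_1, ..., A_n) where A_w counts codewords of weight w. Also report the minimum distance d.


Weight distribution: A_0 = 1, A_1 = 1, A_3 = 1, A_4 = 1. Minimum distance d = 1.

Enumerate all 2^2 = 4 messages m ∈ F_2^2.
For each, compute codeword c = mG in F_2^4, then tally its weight.
  m = 00 → c = 0000, weight = 0.
  m = 10 → c = 1110, weight = 3.
  m = 01 → c = 0001, weight = 1.
  m = 11 → c = 1111, weight = 4.
Tally weights:
  weight 0: 1 codewords.
  weight 1: 1 codewords.
  weight 3: 1 codewords.
  weight 4: 1 codewords.
Minimum distance d = smallest w > 0 with A_w > 0 = 1.
Sanity: Σ A_w = 4 = 2^2 = 4 ✓.


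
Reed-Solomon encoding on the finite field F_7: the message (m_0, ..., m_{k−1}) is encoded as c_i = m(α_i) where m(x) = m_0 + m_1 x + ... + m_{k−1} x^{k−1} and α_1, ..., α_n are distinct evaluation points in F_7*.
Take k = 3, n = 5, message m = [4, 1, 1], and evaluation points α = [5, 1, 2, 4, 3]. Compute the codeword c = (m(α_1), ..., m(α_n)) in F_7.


c = [6, 6, 3, 3, 2]

Message polynomial: m(x) = 4 + 1·x + 1·x^2 (mod 7).
For each evaluation point α_i, compute m(α_i) mod 7:
  α_1 = 5: Horner steps 1 → 6 → 6, so m(5) = 6.
  α_2 = 1: Horner steps 1 → 2 → 6, so m(1) = 6.
  α_3 = 2: Horner steps 1 → 3 → 3, so m(2) = 3.
  α_4 = 4: Horner steps 1 → 5 → 3, so m(4) = 3.
  α_5 = 3: Horner steps 1 → 4 → 2, so m(3) = 2.
Codeword c = [6, 6, 3, 3, 2] ∈ F_7^5.


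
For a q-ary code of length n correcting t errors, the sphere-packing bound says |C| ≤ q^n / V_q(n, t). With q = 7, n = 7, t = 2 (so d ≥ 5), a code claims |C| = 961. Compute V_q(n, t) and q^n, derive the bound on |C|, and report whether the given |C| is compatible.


V_q(n, t) = 799, q^n = 823543, Hamming bound = 1030, |C| = 961 ≤ bound (satisfied).

Step 1: Compute V_q(n, t) = Σ_{j=0}^2 C(n, j) (q−1)^j.
  j = 0: C(7,0)·(6)^0 = 1·1 = 1.
  j = 1: C(7,1)·(6)^1 = 7·6 = 42.
  j = 2: C(7,2)·(6)^2 = 21·36 = 756.
  V_q(n, t) = 1 + 42 + 756 = 799.
Step 2: q^n = 7^7 = 823543.
Step 3: Hamming bound ⌊q^n / V_q(n,t)⌋ = ⌊823543/799⌋ = 1030.
Step 4: Compare |C| = 961 to 1030: satisfied.
The claimed |C| lies below the Hamming bound.


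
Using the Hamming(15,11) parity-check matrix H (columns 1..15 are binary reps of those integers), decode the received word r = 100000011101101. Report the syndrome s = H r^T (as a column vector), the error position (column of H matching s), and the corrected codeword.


s = (0, 1, 0, 0)^T, error position = 4, corrected codeword c = 100100011101101

Compute s = H r^T mod 2 one row at a time:
  s_1 = 1 + 1 + 1 + 0 + 1 + 1 + 0 + 1 = 6 ≡ 0 (mod 2).
  s_2 = 0 + 0 + 0 + 0 + 1 + 1 + 0 + 1 = 3 ≡ 1 (mod 2).
  s_3 = 0 + 0 + 0 + 0 + 1 + 0 + 0 + 1 = 2 ≡ 0 (mod 2).
  s_4 = 1 + 0 + 0 + 0 + 1 + 0 + 1 + 1 = 4 ≡ 0 (mod 2).
s = (0, 1, 0, 0)^T — this equals column 4 of H (binary 0100), so error is at position 4.
Correct: flip bit 4 of r = 100000011101101 to get c = 100100011101101.


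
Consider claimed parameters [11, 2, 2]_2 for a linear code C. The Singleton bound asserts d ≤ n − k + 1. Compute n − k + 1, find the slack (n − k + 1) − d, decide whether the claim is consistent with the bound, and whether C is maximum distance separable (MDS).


Singleton RHS = n − k + 1 = 10, slack = 8, bound satisfied, not MDS.

Singleton bound: d ≤ n − k + 1.
Here n = 11, k = 2, so n − k + 1 = 10.
Given d = 2, check d ≤ 10: YES.
Slack = (n − k + 1) − d = 8.
The code is NOT MDS (slack = 8 > 0).
Description: the claimed parameters are [11, 2, 2]_2; such a code would be non-MDS.


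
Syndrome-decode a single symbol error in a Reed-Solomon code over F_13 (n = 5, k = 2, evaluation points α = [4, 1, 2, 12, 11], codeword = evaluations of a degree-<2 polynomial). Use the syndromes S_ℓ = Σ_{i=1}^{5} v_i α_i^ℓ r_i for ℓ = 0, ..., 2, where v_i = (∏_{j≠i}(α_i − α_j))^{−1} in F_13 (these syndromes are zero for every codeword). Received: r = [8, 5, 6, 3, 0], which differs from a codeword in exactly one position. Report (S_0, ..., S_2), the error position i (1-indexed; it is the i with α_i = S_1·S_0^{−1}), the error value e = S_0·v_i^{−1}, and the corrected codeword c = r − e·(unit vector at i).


S = (9, 8, 10), error at position 5, error magnitude e = 11, c = [8, 5, 6, 3, 2].

Step 1: column multipliers v_i = (∏_{j≠i}(α_i − α_j))^{−1} mod 13.
  i = 1 (α = 4): (4−1)(4−2)(4−12)(4−11) = 3·2·(−8)·(−7) = 336 ≡ 11, so v_1 = 11^{−1} = 6 (mod 13).
  i = 2 (α = 1): (1−4)(1−2)(1−12)(1−11) = (−3)·(−1)·(−11)·(−10) = 330 ≡ 5, so v_2 = 5^{−1} = 8 (mod 13).
  i = 3 (α = 2): (2−4)(2−1)(2−12)(2−11) = (−2)·1·(−10)·(−9) = −180 ≡ 2, so v_3 = 2^{−1} = 7 (mod 13).
  i = 4 (α = 12): (12−4)(12−1)(12−2)(12−11) = 8·11·10·1 = 880 ≡ 9, so v_4 = 9^{−1} = 3 (mod 13).
  i = 5 (α = 11): (11−4)(11−1)(11−2)(11−12) = 7·10·9·(−1) = −630 ≡ 7, so v_5 = 7^{−1} = 2 (mod 13).
  v = [6, 8, 7, 3, 2].
Step 2: syndromes of r = [8, 5, 6, 3, 0] (all sums mod 13).
  S_0 = Σ v_i r_i = 6·8 + 8·5 + 7·6 + 3·3 + 2·0 = 139 ≡ 9.
  S_1 = Σ v_i α_i r_i = 6·4·8 + 8·1·5 + 7·2·6 + 3·12·3 + 2·11·0 = 424 ≡ 8.
  α_i^2 mod 13 = [3, 1, 4, 1, 4].
  S_2 = Σ v_i α_i^2 r_i = 6·3·8 + 8·1·5 + 7·4·6 + 3·1·3 + 2·4·0 = 361 ≡ 10.
  S = (9, 8, 10) ≠ 0, so r is not a codeword (an error is present).
Step 3: locate the error. For a single error e at position i, S_ℓ = v_i·e·α_i^ℓ, so α_err = S_1/S_0.
  S_0^{−1} = 9^{−1} = 3 (mod 13), so α_err = 8·3 = 24 ≡ 11 = α_5. Error position i = 5.
  Consistency check: S_2/S_1 = 10·5 = 50 ≡ 11 = α_err ✓ (single-error assumption holds).
Step 4: error magnitude e = S_0/v_5 = S_0·∏_{j≠5}(α_5 − α_j) = 9·7 = 63 ≡ 11 (mod 13).
Step 5: correct position 5: c_5 = r_5 − e = 0 − 11 ≡ 2 (mod 13). Hence c = [8, 5, 6, 3, 2].
  Check: interpolating c through the α_i gives m(x) = 4 + 1·x (degree < 2) with m(α_i) = c_i for every i, so c is indeed a codeword.
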